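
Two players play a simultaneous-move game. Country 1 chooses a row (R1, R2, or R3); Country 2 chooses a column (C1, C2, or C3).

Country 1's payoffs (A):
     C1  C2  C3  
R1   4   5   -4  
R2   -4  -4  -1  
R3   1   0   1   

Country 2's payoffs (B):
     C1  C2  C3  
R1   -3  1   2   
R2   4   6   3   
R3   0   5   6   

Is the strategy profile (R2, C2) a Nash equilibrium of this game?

Holding Country 2 at C2: Country 1 gets -4 from R2 but could get 5 by switching to R1. Country 1 has a profitable deviation.

No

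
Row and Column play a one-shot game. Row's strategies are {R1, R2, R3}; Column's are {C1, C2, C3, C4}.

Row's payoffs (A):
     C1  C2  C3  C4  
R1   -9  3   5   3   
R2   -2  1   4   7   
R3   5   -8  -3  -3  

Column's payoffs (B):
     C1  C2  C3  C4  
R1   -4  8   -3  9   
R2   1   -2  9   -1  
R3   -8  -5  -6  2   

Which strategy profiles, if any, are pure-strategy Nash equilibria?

No pure-strategy Nash equilibrium

A profile is a Nash equilibrium when each player is best-responding to the other.
Row's best responses — vs C1: R3 (payoff 5); vs C2: R1 (payoff 3); vs C3: R1 (payoff 5); vs C4: R2 (payoff 7).
Column's best responses — vs R1: C4 (payoff 9); vs R2: C3 (payoff 9); vs R3: C4 (payoff 2).
No cell has both players best-responding. For instance, Row's best reply to C4 is R2, but against R2 Column prefers C3 over C4.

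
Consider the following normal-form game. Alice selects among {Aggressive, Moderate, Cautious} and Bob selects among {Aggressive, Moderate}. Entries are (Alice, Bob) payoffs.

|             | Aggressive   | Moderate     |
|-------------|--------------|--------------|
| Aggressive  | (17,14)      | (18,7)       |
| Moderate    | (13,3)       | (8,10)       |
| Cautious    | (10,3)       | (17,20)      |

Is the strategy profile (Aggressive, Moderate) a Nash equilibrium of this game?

Holding Bob at Moderate: Alice gets 18 from Aggressive, versus 8 from Moderate, 17 from Cautious. No profitable deviation for Alice.
Holding Alice at Aggressive: Bob gets 7 from Moderate but could get 14 by switching to Aggressive. Bob has a profitable deviation.

No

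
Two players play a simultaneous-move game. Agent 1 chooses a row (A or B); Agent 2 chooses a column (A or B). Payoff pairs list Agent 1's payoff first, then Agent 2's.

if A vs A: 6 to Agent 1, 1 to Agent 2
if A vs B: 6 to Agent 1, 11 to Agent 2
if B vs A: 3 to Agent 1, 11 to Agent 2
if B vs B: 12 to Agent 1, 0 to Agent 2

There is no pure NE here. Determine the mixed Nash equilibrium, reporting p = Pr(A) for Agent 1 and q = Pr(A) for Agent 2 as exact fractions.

In a mixed NE each player is indifferent between their pure strategies, so the opponent's mix sets the indifference.
Agent 2 indifferent between A and B: p·1 + (1−p)·11 = p·11 + (1−p)·0 ⟹ 11 + (-10)p = 0 + 11p ⟹ p = 11/21.
Agent 1 indifferent between A and B: q·6 + (1−q)·6 = q·3 + (1−q)·12 ⟹ 6 + 0q = 12 + (-9)q ⟹ q = 2/3.

p = 11/21, q = 2/3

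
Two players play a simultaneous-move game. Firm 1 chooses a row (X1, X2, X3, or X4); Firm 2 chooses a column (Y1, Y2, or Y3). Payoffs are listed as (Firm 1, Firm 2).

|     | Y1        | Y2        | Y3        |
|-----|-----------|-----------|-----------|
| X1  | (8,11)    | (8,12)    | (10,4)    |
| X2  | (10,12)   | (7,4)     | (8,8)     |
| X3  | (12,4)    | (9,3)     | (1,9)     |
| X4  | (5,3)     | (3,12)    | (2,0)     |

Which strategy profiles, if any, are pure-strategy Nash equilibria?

A profile is a Nash equilibrium when each player is best-responding to the other.
Firm 1's best responses — vs Y1: X3 (payoff 12); vs Y2: X3 (payoff 9); vs Y3: X1 (payoff 10).
Firm 2's best responses — vs X1: Y2 (payoff 12); vs X2: Y1 (payoff 12); vs X3: Y3 (payoff 9); vs X4: Y2 (payoff 12).
No cell has both players best-responding. For instance, Firm 1's best reply to Y3 is X1, but against X1 Firm 2 prefers Y2 over Y3.

No pure-strategy Nash equilibrium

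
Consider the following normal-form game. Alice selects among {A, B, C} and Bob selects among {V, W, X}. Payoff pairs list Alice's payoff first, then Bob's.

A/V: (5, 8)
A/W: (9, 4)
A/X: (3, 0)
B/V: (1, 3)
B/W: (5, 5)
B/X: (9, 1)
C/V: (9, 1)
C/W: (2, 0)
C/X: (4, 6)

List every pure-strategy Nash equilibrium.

There is no pure-strategy Nash equilibrium

A profile is a Nash equilibrium when each player is best-responding to the other.
Alice's best responses — vs V: C (payoff 9); vs W: A (payoff 9); vs X: B (payoff 9).
Bob's best responses — vs A: V (payoff 8); vs B: W (payoff 5); vs C: X (payoff 6).
No cell has both players best-responding. For instance, Alice's best reply to X is B, but against B Bob prefers W over X.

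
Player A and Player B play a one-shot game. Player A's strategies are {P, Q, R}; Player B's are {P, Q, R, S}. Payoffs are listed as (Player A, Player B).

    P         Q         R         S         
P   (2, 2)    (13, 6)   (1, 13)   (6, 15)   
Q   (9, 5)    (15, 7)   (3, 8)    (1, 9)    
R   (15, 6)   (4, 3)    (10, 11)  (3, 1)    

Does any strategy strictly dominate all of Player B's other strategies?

No strictly dominant strategy

Check whether one of Player B's strategies beats all alternatives regardless of what the opponent does.
P is not dominant: against P, Q gives 6 > 2.
Q is not dominant: against P, R gives 13 > 6.
R is not dominant: against P, S gives 15 > 13.
S is not dominant: against R, P gives 6 > 1.
No single strategy is best against every opponent action.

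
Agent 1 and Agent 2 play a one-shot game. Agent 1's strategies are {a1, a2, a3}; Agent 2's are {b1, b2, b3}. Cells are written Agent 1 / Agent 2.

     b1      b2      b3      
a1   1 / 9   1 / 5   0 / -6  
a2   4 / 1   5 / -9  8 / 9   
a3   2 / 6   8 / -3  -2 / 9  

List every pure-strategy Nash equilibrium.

Find each player's best response to every opponent strategy; NE are the intersections.
Agent 1's best responses — vs b1: a2 (payoff 4); vs b2: a3 (payoff 8); vs b3: a2 (payoff 8).
Agent 2's best responses — vs a1: b1 (payoff 9); vs a2: b3 (payoff 9); vs a3: b3 (payoff 9).
The only mutual best response is (a2, b3); neither player gains by switching there.

(a2, b3)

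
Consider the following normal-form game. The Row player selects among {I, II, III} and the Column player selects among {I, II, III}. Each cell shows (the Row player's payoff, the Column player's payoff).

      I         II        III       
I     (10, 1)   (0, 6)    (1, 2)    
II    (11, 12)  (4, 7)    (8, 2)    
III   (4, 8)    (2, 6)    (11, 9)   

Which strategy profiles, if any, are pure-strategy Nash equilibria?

Find each player's best response to every opponent strategy; NE are the intersections.
The Row player's best responses — vs I: II (payoff 11); vs II: II (payoff 4); vs III: III (payoff 11).
The Column player's best responses — vs I: II (payoff 6); vs II: I (payoff 12); vs III: III (payoff 9).
Mutual best responses occur at (II, I) and (III, III); at each, neither player gains by switching.

(II, I) and (III, III)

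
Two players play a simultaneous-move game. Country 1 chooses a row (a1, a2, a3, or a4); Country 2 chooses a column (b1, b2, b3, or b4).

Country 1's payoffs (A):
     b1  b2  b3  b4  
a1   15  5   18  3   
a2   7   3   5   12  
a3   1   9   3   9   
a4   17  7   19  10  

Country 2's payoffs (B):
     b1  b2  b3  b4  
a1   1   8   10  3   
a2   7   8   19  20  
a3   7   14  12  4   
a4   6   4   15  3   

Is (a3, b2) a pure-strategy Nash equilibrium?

Holding Country 2 at b2: Country 1 gets 9 from a3, versus 5 from a1, 3 from a2, 7 from a4. No profitable deviation for Country 1.
Holding Country 1 at a3: Country 2 gets 14 from b2, versus 7 from b1, 12 from b3, 4 from b4. No profitable deviation for Country 2 either.

Yes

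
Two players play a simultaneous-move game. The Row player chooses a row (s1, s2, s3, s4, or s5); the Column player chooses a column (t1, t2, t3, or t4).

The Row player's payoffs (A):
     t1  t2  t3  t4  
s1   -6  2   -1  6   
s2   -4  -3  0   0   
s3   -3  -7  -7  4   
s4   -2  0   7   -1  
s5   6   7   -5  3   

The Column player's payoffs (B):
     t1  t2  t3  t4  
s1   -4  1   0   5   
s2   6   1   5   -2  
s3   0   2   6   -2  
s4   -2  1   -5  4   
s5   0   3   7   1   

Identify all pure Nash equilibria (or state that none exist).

(s1, t4)

Check mutual best responses: a cell is a NE iff neither player can gain by unilaterally deviating.
The Row player's best responses — vs t1: s5 (payoff 6); vs t2: s5 (payoff 7); vs t3: s4 (payoff 7); vs t4: s1 (payoff 6).
The Column player's best responses — vs s1: t4 (payoff 5); vs s2: t1 (payoff 6); vs s3: t3 (payoff 6); vs s4: t4 (payoff 4); vs s5: t3 (payoff 7).
The only mutual best response is (s1, t4); neither player gains by switching there.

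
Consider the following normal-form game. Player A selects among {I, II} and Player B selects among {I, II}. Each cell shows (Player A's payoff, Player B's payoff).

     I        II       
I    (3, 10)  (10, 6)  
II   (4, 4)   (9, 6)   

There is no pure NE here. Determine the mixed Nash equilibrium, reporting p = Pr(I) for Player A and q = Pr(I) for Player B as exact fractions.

In a mixed NE each player is indifferent between their pure strategies, so the opponent's mix sets the indifference.
Player B indifferent between I and II: p·10 + (1−p)·4 = p·6 + (1−p)·6 ⟹ 4 + 6p = 6 + 0p ⟹ p = 1/3.
Player A indifferent between I and II: q·3 + (1−q)·10 = q·4 + (1−q)·9 ⟹ 10 + (-7)q = 9 + (-5)q ⟹ q = 1/2.

p = 1/3, q = 1/2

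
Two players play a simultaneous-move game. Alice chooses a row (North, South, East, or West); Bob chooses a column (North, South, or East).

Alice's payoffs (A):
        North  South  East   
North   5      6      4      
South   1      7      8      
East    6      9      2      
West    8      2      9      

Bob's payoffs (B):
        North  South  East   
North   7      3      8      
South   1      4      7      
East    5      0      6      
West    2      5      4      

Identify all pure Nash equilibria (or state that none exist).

There is no pure-strategy Nash equilibrium

Check mutual best responses: a cell is a NE iff neither player can gain by unilaterally deviating.
Alice's best responses — vs North: West (payoff 8); vs South: East (payoff 9); vs East: West (payoff 9).
Bob's best responses — vs North: East (payoff 8); vs South: East (payoff 7); vs East: East (payoff 6); vs West: South (payoff 5).
No cell has both players best-responding. For instance, Alice's best reply to East is West, but against West Bob prefers South over East.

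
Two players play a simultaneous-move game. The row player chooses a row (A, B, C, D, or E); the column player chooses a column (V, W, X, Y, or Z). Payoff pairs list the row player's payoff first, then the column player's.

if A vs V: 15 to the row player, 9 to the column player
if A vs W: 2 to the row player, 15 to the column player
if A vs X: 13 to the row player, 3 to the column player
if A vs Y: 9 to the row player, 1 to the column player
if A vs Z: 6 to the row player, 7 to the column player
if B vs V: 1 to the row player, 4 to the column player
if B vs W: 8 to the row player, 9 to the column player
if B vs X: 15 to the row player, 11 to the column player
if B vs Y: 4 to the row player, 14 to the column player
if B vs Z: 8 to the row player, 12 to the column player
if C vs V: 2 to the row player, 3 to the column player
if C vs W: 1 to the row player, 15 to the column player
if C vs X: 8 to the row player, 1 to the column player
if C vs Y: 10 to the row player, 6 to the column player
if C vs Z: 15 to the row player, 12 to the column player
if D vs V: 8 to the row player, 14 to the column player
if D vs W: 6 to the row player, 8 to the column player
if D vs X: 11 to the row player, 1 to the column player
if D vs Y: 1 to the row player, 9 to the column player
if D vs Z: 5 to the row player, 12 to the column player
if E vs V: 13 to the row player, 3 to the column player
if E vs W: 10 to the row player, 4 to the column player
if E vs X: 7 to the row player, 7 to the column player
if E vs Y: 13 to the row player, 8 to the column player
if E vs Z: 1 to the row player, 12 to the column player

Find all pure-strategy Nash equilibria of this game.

Check mutual best responses: a cell is a NE iff neither player can gain by unilaterally deviating.
The row player's best responses — vs V: A (payoff 15); vs W: E (payoff 10); vs X: B (payoff 15); vs Y: E (payoff 13); vs Z: C (payoff 15).
The column player's best responses — vs A: W (payoff 15); vs B: Y (payoff 14); vs C: W (payoff 15); vs D: V (payoff 14); vs E: Z (payoff 12).
No cell has both players best-responding. For instance, the row player's best reply to V is A, but against A the column player prefers W over V.

No pure-strategy Nash equilibrium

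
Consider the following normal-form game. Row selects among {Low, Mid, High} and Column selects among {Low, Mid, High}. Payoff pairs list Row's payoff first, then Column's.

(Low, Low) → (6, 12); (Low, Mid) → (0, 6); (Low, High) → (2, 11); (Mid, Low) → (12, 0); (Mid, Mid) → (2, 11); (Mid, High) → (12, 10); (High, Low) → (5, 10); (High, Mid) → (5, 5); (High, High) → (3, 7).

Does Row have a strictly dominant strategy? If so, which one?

A strategy is strictly dominant if it gives Row a strictly higher payoff than every other strategy, against every choice by the opponent.
Low is not dominant: against Low, Mid gives 12 > 6.
Mid is not dominant: against Mid, High gives 5 > 2.
High is not dominant: against Low, Low gives 6 > 5.
No single strategy is best against every opponent action.

No strictly dominant strategy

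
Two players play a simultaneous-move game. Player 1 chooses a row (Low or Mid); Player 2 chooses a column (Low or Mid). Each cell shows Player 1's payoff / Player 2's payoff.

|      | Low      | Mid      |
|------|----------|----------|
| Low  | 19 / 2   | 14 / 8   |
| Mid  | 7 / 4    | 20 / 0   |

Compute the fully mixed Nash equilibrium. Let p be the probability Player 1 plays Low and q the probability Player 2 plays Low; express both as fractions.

In a mixed NE each player is indifferent between their pure strategies, so the opponent's mix sets the indifference.
Player 2 indifferent between Low and Mid: p·2 + (1−p)·4 = p·8 + (1−p)·0 ⟹ 4 + (-2)p = 0 + 8p ⟹ p = 2/5.
Player 1 indifferent between Low and Mid: q·19 + (1−q)·14 = q·7 + (1−q)·20 ⟹ 14 + 5q = 20 + (-13)q ⟹ q = 1/3.

p = 2/5, q = 1/3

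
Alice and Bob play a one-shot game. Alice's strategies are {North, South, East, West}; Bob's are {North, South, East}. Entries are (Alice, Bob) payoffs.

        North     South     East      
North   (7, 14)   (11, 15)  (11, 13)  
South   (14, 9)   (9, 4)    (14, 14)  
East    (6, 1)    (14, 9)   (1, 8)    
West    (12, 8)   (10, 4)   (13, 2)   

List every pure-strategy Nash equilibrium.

(South, East) and (East, South)

A profile is a Nash equilibrium when each player is best-responding to the other.
Alice's best responses — vs North: South (payoff 14); vs South: East (payoff 14); vs East: South (payoff 14).
Bob's best responses — vs North: South (payoff 15); vs South: East (payoff 14); vs East: South (payoff 9); vs West: North (payoff 8).
Mutual best responses occur at (South, East) and (East, South); at each, neither player gains by switching.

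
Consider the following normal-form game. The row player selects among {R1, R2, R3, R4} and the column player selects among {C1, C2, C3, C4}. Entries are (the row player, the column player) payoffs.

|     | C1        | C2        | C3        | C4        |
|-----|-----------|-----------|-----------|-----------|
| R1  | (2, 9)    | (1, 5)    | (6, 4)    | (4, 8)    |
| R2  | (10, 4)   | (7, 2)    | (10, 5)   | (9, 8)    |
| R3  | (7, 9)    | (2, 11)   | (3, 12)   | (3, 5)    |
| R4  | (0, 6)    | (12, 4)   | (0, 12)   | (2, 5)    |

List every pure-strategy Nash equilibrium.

Check mutual best responses: a cell is a NE iff neither player can gain by unilaterally deviating.
The row player's best responses — vs C1: R2 (payoff 10); vs C2: R4 (payoff 12); vs C3: R2 (payoff 10); vs C4: R2 (payoff 9).
The column player's best responses — vs R1: C1 (payoff 9); vs R2: C4 (payoff 8); vs R3: C3 (payoff 12); vs R4: C3 (payoff 12).
The only mutual best response is (R2, C4); neither player gains by switching there.

(R2, C4)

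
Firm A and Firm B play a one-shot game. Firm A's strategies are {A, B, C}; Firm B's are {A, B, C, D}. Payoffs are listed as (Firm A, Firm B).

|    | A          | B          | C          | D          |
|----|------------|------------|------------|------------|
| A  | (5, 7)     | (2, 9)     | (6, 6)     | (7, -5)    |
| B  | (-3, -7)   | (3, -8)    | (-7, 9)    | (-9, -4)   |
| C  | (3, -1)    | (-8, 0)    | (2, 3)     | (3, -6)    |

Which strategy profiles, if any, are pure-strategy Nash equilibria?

Find each player's best response to every opponent strategy; NE are the intersections.
Firm A's best responses — vs A: A (payoff 5); vs B: B (payoff 3); vs C: A (payoff 6); vs D: A (payoff 7).
Firm B's best responses — vs A: B (payoff 9); vs B: C (payoff 9); vs C: C (payoff 3).
No cell has both players best-responding. For instance, Firm A's best reply to D is A, but against A Firm B prefers B over D.

There is no pure-strategy Nash equilibrium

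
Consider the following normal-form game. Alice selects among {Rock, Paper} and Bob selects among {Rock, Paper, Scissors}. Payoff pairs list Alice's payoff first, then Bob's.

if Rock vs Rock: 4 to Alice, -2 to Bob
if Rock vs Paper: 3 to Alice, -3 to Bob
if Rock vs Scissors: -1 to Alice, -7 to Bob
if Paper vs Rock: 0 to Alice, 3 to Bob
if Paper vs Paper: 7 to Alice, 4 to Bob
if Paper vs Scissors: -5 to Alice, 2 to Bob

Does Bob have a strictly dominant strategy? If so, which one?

None

Check whether one of Bob's strategies beats all alternatives regardless of what the opponent does.
Rock is not dominant: against Paper, Paper gives 4 > 3.
Paper is not dominant: against Rock, Rock gives -2 > -3.
Scissors is not dominant: against Rock, Rock gives -2 > -7.
No single strategy is best against every opponent action.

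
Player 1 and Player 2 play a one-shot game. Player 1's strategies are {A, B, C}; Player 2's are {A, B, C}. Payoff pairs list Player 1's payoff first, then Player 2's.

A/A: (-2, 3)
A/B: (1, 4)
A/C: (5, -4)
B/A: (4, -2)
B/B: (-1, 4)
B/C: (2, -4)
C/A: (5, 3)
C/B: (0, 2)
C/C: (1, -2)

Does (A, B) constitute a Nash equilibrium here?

Holding Player 2 at B: Player 1 gets 1 from A, versus -1 from B, 0 from C. No profitable deviation for Player 1.
Holding Player 1 at A: Player 2 gets 4 from B, versus 3 from A, -4 from C. No profitable deviation for Player 2 either.

Yes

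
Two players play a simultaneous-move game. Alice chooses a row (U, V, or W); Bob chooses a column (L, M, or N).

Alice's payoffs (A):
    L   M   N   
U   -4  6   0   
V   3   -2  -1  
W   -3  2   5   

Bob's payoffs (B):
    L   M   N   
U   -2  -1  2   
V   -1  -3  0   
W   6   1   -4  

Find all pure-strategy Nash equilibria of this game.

There is no pure-strategy Nash equilibrium

A profile is a Nash equilibrium when each player is best-responding to the other.
Alice's best responses — vs L: V (payoff 3); vs M: U (payoff 6); vs N: W (payoff 5).
Bob's best responses — vs U: N (payoff 2); vs V: N (payoff 0); vs W: L (payoff 6).
No cell has both players best-responding. For instance, Alice's best reply to M is U, but against U Bob prefers N over M.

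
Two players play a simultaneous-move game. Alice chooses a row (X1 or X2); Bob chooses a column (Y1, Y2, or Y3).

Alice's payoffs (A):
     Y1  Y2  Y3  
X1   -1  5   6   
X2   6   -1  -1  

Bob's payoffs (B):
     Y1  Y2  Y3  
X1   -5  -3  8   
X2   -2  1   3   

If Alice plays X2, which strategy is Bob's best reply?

Y3

With Alice fixed at X2, Bob's payoffs are: Y1 → -2, Y2 → 1, Y3 → 3.
The maximum is 3, achieved by Y3.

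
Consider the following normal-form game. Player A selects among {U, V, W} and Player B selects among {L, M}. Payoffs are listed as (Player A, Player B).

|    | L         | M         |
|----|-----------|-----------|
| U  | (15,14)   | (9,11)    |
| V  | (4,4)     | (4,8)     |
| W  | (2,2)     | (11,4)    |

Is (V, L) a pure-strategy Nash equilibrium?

No

Holding Player B at L: Player A gets 4 from V but could get 15 by switching to U. Player A has a profitable deviation.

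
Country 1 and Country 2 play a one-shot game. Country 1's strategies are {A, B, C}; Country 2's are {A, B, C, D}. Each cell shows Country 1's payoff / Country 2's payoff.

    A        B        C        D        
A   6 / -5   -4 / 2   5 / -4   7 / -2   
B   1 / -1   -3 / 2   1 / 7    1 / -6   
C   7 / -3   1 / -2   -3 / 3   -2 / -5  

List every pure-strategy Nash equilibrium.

None

Check mutual best responses: a cell is a NE iff neither player can gain by unilaterally deviating.
Country 1's best responses — vs A: C (payoff 7); vs B: C (payoff 1); vs C: A (payoff 5); vs D: A (payoff 7).
Country 2's best responses — vs A: B (payoff 2); vs B: C (payoff 7); vs C: C (payoff 3).
No cell has both players best-responding. For instance, Country 1's best reply to C is A, but against A Country 2 prefers B over C.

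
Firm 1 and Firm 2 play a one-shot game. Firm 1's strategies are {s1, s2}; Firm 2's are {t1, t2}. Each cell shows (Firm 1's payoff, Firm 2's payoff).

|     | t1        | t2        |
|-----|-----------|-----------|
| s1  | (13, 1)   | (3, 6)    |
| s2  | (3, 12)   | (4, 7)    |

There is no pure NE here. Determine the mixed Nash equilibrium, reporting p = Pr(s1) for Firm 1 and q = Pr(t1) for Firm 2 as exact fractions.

In a mixed NE each player is indifferent between their pure strategies, so the opponent's mix sets the indifference.
Firm 2 indifferent between t1 and t2: p·1 + (1−p)·12 = p·6 + (1−p)·7 ⟹ 12 + (-11)p = 7 + (-1)p ⟹ p = 1/2.
Firm 1 indifferent between s1 and s2: q·13 + (1−q)·3 = q·3 + (1−q)·4 ⟹ 3 + 10q = 4 + (-1)q ⟹ q = 1/11.

p = 1/2, q = 1/11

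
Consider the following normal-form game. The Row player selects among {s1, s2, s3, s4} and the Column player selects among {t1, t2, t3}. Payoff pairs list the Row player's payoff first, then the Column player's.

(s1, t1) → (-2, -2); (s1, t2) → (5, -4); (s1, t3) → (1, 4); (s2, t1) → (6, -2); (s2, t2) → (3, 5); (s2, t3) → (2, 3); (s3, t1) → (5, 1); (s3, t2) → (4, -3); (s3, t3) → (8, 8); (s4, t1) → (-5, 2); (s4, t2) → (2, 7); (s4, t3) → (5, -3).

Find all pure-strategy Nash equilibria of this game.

A profile is a Nash equilibrium when each player is best-responding to the other.
The Row player's best responses — vs t1: s2 (payoff 6); vs t2: s1 (payoff 5); vs t3: s3 (payoff 8).
The Column player's best responses — vs s1: t3 (payoff 4); vs s2: t2 (payoff 5); vs s3: t3 (payoff 8); vs s4: t2 (payoff 7).
The only mutual best response is (s3, t3); neither player gains by switching there.

(s3, t3)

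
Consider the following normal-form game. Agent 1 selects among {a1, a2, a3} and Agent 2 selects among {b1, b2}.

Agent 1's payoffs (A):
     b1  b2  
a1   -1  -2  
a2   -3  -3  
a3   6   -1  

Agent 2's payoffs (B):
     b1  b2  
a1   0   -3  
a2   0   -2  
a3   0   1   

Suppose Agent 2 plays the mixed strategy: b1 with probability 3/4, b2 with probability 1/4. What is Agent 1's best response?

a3

Agent 1's best reply maximizes expected payoff against the mix.
a1: (3/4)·(-1) + (1/4)·(-2) = -5/4
a2: (3/4)·(-3) + (1/4)·(-3) = -3
a3: (3/4)·6 + (1/4)·(-1) = 17/4
Highest expected payoff is 17/4, from a3.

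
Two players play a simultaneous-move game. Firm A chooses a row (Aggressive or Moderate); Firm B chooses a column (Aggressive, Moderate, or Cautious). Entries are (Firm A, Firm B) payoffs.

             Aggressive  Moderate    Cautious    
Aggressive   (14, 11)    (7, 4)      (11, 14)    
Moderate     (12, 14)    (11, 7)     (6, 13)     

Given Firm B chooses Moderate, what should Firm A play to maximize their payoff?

With Firm B fixed at Moderate, Firm A's payoffs are: Aggressive → 7, Moderate → 11.
The maximum is 11, achieved by Moderate.

Moderate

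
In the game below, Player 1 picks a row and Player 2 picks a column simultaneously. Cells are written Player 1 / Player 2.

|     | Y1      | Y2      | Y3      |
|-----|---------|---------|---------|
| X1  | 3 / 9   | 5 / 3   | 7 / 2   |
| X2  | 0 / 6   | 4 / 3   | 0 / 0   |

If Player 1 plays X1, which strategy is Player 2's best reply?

With Player 1 fixed at X1, Player 2's payoffs are: Y1 → 9, Y2 → 3, Y3 → 2.
The maximum is 9, achieved by Y1.

Y1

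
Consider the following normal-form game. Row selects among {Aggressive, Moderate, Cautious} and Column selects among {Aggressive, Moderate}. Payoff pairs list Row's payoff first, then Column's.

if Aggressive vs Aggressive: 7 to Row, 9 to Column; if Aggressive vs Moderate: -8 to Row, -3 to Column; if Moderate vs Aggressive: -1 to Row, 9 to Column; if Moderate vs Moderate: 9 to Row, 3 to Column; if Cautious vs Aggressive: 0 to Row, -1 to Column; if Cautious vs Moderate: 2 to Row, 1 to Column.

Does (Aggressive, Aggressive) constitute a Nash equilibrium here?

Holding Column at Aggressive: Row gets 7 from Aggressive, versus -1 from Moderate, 0 from Cautious. No profitable deviation for Row.
Holding Row at Aggressive: Column gets 9 from Aggressive, versus -3 from Moderate. No profitable deviation for Column either.

Yes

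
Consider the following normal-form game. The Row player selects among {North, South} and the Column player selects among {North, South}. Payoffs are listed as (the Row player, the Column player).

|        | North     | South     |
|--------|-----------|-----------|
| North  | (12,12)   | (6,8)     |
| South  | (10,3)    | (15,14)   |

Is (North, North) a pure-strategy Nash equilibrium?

Yes

Holding the Column player at North: the Row player gets 12 from North, versus 10 from South. No profitable deviation for the Row player.
Holding the Row player at North: the Column player gets 12 from North, versus 8 from South. No profitable deviation for the Column player either.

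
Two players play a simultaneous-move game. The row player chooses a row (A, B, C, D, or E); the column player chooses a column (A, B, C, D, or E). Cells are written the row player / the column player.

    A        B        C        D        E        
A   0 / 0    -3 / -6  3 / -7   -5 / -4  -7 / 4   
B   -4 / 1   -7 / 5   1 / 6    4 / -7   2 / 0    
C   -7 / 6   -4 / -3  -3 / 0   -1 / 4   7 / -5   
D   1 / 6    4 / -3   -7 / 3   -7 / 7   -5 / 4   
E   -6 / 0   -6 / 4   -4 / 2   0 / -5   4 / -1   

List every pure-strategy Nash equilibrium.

No pure-strategy Nash equilibrium

A profile is a Nash equilibrium when each player is best-responding to the other.
The row player's best responses — vs A: D (payoff 1); vs B: D (payoff 4); vs C: A (payoff 3); vs D: B (payoff 4); vs E: C (payoff 7).
The column player's best responses — vs A: E (payoff 4); vs B: C (payoff 6); vs C: A (payoff 6); vs D: D (payoff 7); vs E: B (payoff 4).
No cell has both players best-responding. For instance, the row player's best reply to E is C, but against C the column player prefers A over E.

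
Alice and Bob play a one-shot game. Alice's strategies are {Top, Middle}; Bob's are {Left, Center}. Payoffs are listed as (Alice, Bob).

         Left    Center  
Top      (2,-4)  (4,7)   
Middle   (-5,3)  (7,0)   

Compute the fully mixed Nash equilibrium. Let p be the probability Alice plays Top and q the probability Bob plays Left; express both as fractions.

Each player's mixing probability is pinned down by making the *other* player indifferent.
Bob indifferent between Left and Center: p·(-4) + (1−p)·3 = p·7 + (1−p)·0 ⟹ 3 + (-7)p = 0 + 7p ⟹ p = 3/14.
Alice indifferent between Top and Middle: q·2 + (1−q)·4 = q·(-5) + (1−q)·7 ⟹ 4 + (-2)q = 7 + (-12)q ⟹ q = 3/10.

p = 3/14, q = 3/10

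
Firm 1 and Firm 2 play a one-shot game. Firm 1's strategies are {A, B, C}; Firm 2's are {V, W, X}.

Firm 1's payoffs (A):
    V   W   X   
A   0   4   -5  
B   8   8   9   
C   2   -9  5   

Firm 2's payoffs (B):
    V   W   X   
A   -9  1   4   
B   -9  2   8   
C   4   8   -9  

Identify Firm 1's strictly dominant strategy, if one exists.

B

A strategy is strictly dominant if it gives Firm 1 a strictly higher payoff than every other strategy, against every choice by the opponent.
B strictly dominates: vs V: 8 > each of {0, 2}; vs W: 8 > each of {4, -9}; vs X: 9 > each of {-5, 5}.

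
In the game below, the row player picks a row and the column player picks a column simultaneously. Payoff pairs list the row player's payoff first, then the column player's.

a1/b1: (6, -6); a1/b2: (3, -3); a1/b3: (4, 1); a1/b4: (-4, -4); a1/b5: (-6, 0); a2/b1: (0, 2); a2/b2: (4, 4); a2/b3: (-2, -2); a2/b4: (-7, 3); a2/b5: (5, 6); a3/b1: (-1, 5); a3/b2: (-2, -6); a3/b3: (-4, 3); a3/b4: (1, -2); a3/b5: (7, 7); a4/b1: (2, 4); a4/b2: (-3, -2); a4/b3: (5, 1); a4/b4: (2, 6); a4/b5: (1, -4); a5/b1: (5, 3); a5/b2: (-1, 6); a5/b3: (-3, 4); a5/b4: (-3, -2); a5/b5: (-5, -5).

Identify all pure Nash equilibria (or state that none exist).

A profile is a Nash equilibrium when each player is best-responding to the other.
The row player's best responses — vs b1: a1 (payoff 6); vs b2: a2 (payoff 4); vs b3: a4 (payoff 5); vs b4: a4 (payoff 2); vs b5: a3 (payoff 7).
The column player's best responses — vs a1: b3 (payoff 1); vs a2: b5 (payoff 6); vs a3: b5 (payoff 7); vs a4: b4 (payoff 6); vs a5: b2 (payoff 6).
Mutual best responses occur at (a3, b5) and (a4, b4); at each, neither player gains by switching.

(a3, b5) and (a4, b4)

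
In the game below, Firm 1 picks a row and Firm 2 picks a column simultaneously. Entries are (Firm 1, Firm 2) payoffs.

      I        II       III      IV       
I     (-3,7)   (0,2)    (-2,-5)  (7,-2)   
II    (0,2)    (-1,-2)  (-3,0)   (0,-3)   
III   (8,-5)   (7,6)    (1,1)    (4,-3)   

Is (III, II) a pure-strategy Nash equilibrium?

Yes

Holding Firm 2 at II: Firm 1 gets 7 from III, versus 0 from I, -1 from II. No profitable deviation for Firm 1.
Holding Firm 1 at III: Firm 2 gets 6 from II, versus -5 from I, 1 from III, -3 from IV. No profitable deviation for Firm 2 either.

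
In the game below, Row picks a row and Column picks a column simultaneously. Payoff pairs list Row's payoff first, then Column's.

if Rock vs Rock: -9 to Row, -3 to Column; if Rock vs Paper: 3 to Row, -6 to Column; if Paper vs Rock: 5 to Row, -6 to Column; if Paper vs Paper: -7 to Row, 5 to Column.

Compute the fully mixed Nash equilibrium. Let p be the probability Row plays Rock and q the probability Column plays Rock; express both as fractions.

Each player's mixing probability is pinned down by making the *other* player indifferent.
Column indifferent between Rock and Paper: p·(-3) + (1−p)·(-6) = p·(-6) + (1−p)·5 ⟹ (-6) + 3p = 5 + (-11)p ⟹ p = 11/14.
Row indifferent between Rock and Paper: q·(-9) + (1−q)·3 = q·5 + (1−q)·(-7) ⟹ 3 + (-12)q = (-7) + 12q ⟹ q = 5/12.

p = 11/14, q = 5/12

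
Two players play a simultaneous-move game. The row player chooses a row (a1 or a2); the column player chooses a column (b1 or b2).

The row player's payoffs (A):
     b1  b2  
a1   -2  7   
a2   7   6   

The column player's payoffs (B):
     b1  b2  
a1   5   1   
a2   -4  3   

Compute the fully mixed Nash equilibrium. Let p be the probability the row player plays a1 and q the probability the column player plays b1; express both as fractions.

p = 7/11, q = 1/10

Each player's mixing probability is pinned down by making the *other* player indifferent.
The column player indifferent between b1 and b2: p·5 + (1−p)·(-4) = p·1 + (1−p)·3 ⟹ (-4) + 9p = 3 + (-2)p ⟹ p = 7/11.
The row player indifferent between a1 and a2: q·(-2) + (1−q)·7 = q·7 + (1−q)·6 ⟹ 7 + (-9)q = 6 + 1q ⟹ q = 1/10.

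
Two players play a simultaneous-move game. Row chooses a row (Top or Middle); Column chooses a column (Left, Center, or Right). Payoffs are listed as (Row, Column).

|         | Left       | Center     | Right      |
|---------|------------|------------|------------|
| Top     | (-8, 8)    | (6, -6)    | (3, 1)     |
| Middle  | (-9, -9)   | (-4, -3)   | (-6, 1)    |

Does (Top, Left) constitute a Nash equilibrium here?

Holding Column at Left: Row gets -8 from Top, versus -9 from Middle. No profitable deviation for Row.
Holding Row at Top: Column gets 8 from Left, versus -6 from Center, 1 from Right. No profitable deviation for Column either.

Yes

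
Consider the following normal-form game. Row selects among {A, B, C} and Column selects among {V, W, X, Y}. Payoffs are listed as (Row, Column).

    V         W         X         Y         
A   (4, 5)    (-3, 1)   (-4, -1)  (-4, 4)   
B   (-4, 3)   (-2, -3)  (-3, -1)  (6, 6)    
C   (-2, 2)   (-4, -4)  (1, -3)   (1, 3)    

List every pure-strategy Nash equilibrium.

A profile is a Nash equilibrium when each player is best-responding to the other.
Row's best responses — vs V: A (payoff 4); vs W: B (payoff -2); vs X: C (payoff 1); vs Y: B (payoff 6).
Column's best responses — vs A: V (payoff 5); vs B: Y (payoff 6); vs C: Y (payoff 3).
Mutual best responses occur at (A, V) and (B, Y); at each, neither player gains by switching.

(A, V) and (B, Y)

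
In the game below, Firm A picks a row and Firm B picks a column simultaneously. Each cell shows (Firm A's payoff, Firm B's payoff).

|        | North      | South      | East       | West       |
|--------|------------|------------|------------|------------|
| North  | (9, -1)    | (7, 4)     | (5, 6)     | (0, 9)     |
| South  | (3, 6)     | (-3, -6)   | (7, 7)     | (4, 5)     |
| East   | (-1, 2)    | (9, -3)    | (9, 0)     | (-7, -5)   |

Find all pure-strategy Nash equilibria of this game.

No pure-strategy Nash equilibrium

Check mutual best responses: a cell is a NE iff neither player can gain by unilaterally deviating.
Firm A's best responses — vs North: North (payoff 9); vs South: East (payoff 9); vs East: East (payoff 9); vs West: South (payoff 4).
Firm B's best responses — vs North: West (payoff 9); vs South: East (payoff 7); vs East: North (payoff 2).
No cell has both players best-responding. For instance, Firm A's best reply to West is South, but against South Firm B prefers East over West.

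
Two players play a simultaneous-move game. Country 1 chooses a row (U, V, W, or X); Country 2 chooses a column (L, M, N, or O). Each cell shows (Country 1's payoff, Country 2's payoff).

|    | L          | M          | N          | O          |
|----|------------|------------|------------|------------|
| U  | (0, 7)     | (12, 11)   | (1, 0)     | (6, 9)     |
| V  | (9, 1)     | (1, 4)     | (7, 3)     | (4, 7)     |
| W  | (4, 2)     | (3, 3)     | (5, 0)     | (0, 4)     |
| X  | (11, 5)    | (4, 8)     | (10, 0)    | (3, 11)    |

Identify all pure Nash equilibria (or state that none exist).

(U, M)

Find each player's best response to every opponent strategy; NE are the intersections.
Country 1's best responses — vs L: X (payoff 11); vs M: U (payoff 12); vs N: X (payoff 10); vs O: U (payoff 6).
Country 2's best responses — vs U: M (payoff 11); vs V: O (payoff 7); vs W: O (payoff 4); vs X: O (payoff 11).
The only mutual best response is (U, M); neither player gains by switching there.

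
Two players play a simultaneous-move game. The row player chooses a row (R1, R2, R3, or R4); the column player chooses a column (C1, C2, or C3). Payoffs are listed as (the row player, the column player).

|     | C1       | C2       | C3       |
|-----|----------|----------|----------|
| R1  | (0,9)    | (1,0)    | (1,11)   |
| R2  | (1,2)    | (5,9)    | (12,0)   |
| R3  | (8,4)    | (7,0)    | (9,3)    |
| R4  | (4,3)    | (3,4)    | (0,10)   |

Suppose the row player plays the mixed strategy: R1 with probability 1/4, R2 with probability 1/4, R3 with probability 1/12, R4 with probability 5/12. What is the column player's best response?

C3

Compute the column player's expected payoff from each pure strategy against the given mix.
C1: (1/4)·9 + (1/4)·2 + (1/12)·4 + (5/12)·3 = 13/3
C2: (1/4)·0 + (1/4)·9 + (1/12)·0 + (5/12)·4 = 47/12
C3: (1/4)·11 + (1/4)·0 + (1/12)·3 + (5/12)·10 = 43/6
Highest expected payoff is 43/6, from C3.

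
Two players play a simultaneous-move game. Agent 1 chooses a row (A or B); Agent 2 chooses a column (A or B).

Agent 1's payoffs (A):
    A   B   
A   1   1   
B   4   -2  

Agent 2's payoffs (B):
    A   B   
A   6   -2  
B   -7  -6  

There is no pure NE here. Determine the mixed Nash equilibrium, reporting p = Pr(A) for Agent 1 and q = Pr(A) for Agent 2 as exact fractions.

p = 1/9, q = 1/2

Each player's mixing probability is pinned down by making the *other* player indifferent.
Agent 2 indifferent between A and B: p·6 + (1−p)·(-7) = p·(-2) + (1−p)·(-6) ⟹ (-7) + 13p = (-6) + 4p ⟹ p = 1/9.
Agent 1 indifferent between A and B: q·1 + (1−q)·1 = q·4 + (1−q)·(-2) ⟹ 1 + 0q = (-2) + 6q ⟹ q = 1/2.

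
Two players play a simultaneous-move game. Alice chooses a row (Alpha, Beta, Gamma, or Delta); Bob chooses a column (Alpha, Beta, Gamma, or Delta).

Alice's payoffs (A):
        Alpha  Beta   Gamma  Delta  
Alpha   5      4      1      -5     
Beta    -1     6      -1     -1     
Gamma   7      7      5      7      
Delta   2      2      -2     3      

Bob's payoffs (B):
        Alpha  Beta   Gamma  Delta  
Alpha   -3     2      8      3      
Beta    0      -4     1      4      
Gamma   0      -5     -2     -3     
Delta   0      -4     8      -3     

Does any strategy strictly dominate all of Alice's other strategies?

Check whether one of Alice's strategies beats all alternatives regardless of what the opponent does.
Gamma strictly dominates: vs Alpha: 7 > each of {5, -1, 2}; vs Beta: 7 > each of {4, 6, 2}; vs Gamma: 5 > each of {1, -1, -2}; vs Delta: 7 > each of {-5, -1, 3}.

Gamma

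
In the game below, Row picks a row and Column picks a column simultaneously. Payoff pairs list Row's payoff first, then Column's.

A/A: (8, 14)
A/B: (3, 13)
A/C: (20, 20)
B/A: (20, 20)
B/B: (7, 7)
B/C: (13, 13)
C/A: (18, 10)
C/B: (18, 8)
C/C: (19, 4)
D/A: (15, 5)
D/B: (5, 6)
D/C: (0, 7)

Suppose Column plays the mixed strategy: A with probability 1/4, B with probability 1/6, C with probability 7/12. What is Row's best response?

C

Row's best reply maximizes expected payoff against the mix.
A: (1/4)·8 + (1/6)·3 + (7/12)·20 = 85/6
B: (1/4)·20 + (1/6)·7 + (7/12)·13 = 55/4
C: (1/4)·18 + (1/6)·18 + (7/12)·19 = 223/12
D: (1/4)·15 + (1/6)·5 + (7/12)·0 = 55/12
Highest expected payoff is 223/12, from C.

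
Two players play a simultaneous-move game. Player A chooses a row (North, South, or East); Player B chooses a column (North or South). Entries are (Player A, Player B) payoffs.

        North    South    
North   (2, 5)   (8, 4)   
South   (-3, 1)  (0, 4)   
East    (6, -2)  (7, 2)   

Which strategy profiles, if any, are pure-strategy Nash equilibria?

Find each player's best response to every opponent strategy; NE are the intersections.
Player A's best responses — vs North: East (payoff 6); vs South: North (payoff 8).
Player B's best responses — vs North: North (payoff 5); vs South: South (payoff 4); vs East: South (payoff 2).
No cell has both players best-responding. For instance, Player A's best reply to South is North, but against North Player B prefers North over South.

No pure-strategy Nash equilibrium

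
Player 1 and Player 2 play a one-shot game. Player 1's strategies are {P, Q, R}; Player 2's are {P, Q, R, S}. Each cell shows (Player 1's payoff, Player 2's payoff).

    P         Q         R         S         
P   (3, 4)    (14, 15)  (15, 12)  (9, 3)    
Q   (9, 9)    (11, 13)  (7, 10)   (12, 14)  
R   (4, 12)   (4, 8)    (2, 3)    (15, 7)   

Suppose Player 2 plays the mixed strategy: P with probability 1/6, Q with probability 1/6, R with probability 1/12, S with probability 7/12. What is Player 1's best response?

Player 1's best reply maximizes expected payoff against the mix.
P: (1/6)·3 + (1/6)·14 + (1/12)·15 + (7/12)·9 = 28/3
Q: (1/6)·9 + (1/6)·11 + (1/12)·7 + (7/12)·12 = 131/12
R: (1/6)·4 + (1/6)·4 + (1/12)·2 + (7/12)·15 = 41/4
Highest expected payoff is 131/12, from Q.

Q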